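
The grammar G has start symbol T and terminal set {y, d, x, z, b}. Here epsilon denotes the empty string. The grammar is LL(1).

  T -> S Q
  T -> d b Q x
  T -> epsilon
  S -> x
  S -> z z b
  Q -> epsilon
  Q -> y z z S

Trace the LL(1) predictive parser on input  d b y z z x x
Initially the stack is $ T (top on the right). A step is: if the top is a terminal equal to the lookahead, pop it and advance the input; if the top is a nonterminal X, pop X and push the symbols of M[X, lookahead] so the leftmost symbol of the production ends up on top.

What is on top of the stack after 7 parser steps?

step 1: stack=$ T  input=d b y z z x x $  — expand T -> d b Q x
step 2: stack=$ x Q b d  input=d b y z z x x $  — match d
step 3: stack=$ x Q b  input=b y z z x x $  — match b
step 4: stack=$ x Q  input=y z z x x $  — expand Q -> y z z S
step 5: stack=$ x S z z y  input=y z z x x $  — match y
step 6: stack=$ x S z z  input=z z x x $  — match z
step 7: stack=$ x S z  input=z x x $  — match z
Stack after step 7: $ x S (top = S).

S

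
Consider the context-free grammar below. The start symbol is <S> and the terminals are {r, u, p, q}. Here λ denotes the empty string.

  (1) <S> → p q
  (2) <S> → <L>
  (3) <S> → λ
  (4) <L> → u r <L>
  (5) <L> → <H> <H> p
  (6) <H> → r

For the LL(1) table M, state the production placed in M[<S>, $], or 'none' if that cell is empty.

<S> → λ

FIRST(<H>) = {r}
FIRST(<L>) = {r, u}  (via <H> <H> p)
FIRST(<S>) = {λ, p, r, u}  (via <L>)
FOLLOW(<S>) includes $ since <S> is the start symbol.
FOLLOW(<S>): <S> appears on no right-hand side. Thus FOLLOW(<S>) = {$}.
For <S> → p q: FIRST(p q) = {p}, so it goes in M[<S>, t] for t ∈ {p}.
For <S> → <L>: FIRST(<L>) = {r, u}, so it goes in M[<S>, t] for t ∈ {r, u}.
For <S> → λ: FIRST(λ) = {λ}, so it goes in M[<S>, t] for t ∈ {}; since λ ∈ FIRST, also for every t ∈ FOLLOW(<S>) = {$}.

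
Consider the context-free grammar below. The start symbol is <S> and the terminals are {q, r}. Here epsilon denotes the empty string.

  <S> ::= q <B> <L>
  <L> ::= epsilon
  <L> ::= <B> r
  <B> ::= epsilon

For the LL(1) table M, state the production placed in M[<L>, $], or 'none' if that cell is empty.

<L> ::= epsilon

FIRST(<S>) = {q}
FIRST(<B>) = {epsilon}
FIRST(<L>) = {epsilon, r}  (via <B> r)
FOLLOW(<S>) includes $ since <S> is the start symbol.
FOLLOW(<S>): <S> appears on no right-hand side. Thus FOLLOW(<S>) = {$}.
FOLLOW(<L>): in <S>::=q <B> <L>, the suffix after <L> is empty, so FOLLOW(<L>) ⊇ FOLLOW(<S>) = {$}. Thus FOLLOW(<L>) = {$}.
For <L> ::= epsilon: FIRST(epsilon) = {epsilon}, so it goes in M[<L>, t] for t ∈ {}; since epsilon ∈ FIRST, also for every t ∈ FOLLOW(<L>) = {$}.
For <L> ::= <B> r: FIRST(<B> r) = {r}, so it goes in M[<L>, t] for t ∈ {r}.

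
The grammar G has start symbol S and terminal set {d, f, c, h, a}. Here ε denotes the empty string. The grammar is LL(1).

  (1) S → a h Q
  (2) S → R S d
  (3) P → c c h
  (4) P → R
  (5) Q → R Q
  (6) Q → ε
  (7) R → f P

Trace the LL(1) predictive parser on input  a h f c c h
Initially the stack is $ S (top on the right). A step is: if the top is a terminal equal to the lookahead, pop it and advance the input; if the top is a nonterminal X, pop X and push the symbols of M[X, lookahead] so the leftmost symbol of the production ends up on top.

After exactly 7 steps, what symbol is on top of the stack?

     Stack    Input          Action
  1  $ S      a h f c c h $  expand S → a h Q
  2  $ Q h a  a h f c c h $  match a
  3  $ Q h    h f c c h $    match h
  4  $ Q      f c c h $      expand Q → R Q
  5  $ Q R    f c c h $      expand R → f P
  6  $ Q P f  f c c h $      match f
  7  $ Q P    c c h $        expand P → c c h
Stack after step 7: $ Q h c c (top = c).

c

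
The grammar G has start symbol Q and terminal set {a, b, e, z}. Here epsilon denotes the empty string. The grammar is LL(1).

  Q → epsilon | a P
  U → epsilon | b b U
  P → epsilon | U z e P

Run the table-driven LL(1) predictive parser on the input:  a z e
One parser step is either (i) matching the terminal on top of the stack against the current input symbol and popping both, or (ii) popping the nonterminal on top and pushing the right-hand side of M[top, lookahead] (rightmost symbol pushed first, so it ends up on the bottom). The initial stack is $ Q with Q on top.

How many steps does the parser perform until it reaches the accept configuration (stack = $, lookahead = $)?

7

     Stack      Input    Action
  1  $ Q        a z e $  expand Q → a P
  2  $ P a      a z e $  match a
  3  $ P        z e $    expand P → U z e P
  4  $ P e z U  z e $    expand U → epsilon
  5  $ P e z    z e $    match z
  6  $ P e      e $      match e
  7  $ P        $        expand P → epsilon
Accept reached after 7 steps.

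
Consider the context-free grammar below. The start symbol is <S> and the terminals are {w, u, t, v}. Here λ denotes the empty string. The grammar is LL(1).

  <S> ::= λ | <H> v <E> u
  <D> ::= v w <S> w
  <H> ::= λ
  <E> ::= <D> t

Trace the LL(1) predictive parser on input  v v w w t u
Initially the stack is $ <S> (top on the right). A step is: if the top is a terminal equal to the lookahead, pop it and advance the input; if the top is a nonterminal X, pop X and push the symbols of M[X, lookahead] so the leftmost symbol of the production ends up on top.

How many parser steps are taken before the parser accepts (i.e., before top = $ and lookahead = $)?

      Stack            Input          Action
   1  $ <S>            v v w w t u $  expand <S> ::= <H> v <E> u
   2  $ u <E> v <H>    v v w w t u $  expand <H> ::= λ
   3  $ u <E> v        v v w w t u $  match v
   4  $ u <E>          v w w t u $    expand <E> ::= <D> t
   5  $ u t <D>        v w w t u $    expand <D> ::= v w <S> w
   6  $ u t w <S> w v  v w w t u $    match v
   7  $ u t w <S> w    w w t u $      match w
   8  $ u t w <S>      w t u $        expand <S> ::= λ
   9  $ u t w          w t u $        match w
  10  $ u t            t u $          match t
  11  $ u              u $            match u
Accept reached after 11 steps.

11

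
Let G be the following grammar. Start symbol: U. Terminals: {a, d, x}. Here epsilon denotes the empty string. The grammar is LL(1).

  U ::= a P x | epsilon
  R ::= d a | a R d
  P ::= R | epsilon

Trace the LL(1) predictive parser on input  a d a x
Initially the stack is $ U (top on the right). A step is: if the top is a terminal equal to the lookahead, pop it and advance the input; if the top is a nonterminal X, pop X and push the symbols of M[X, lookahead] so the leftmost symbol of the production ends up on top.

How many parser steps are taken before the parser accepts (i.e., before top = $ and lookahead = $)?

step 1: stack=$ U  input=a d a x $  — expand U ::= a P x
step 2: stack=$ x P a  input=a d a x $  — match a
step 3: stack=$ x P  input=d a x $  — expand P ::= R
step 4: stack=$ x R  input=d a x $  — expand R ::= d a
step 5: stack=$ x a d  input=d a x $  — match d
step 6: stack=$ x a  input=a x $  — match a
step 7: stack=$ x  input=x $  — match x
Accept reached after 7 steps.

7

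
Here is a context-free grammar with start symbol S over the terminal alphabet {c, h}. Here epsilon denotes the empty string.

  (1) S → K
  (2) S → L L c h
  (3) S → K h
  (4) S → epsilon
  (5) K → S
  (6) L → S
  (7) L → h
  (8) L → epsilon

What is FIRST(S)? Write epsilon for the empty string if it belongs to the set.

FIRST(S) = {epsilon, c, h}  (via K, L L c h, K h)
FIRST(K) = {epsilon, c, h}  (via S)
FIRST(L) = {epsilon, c, h}  (via S)

{epsilon, c, h}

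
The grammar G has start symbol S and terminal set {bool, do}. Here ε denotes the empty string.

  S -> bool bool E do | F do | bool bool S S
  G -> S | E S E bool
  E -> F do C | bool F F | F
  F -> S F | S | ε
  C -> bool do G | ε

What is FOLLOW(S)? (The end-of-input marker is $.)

{$, bool, do}

FIRST(C) = {ε, bool}
FIRST(S) = {bool, do}  (via F do)
FIRST(F) = {ε, bool, do}  (via S F, S)
FIRST(E) = {ε, bool, do}  (via F do C, F)
FIRST(G) = {bool, do}  (via S, E S E bool)
FOLLOW(S) includes $ since S is the start symbol.
FOLLOW(E): in S->bool bool E do, E is followed by do with FIRST {do}; in G->E S E bool (occurrence 1), E is followed by S E bool with FIRST {bool, do}; in G->E S E bool (occurrence 2), E is followed by bool with FIRST {bool}. Thus FOLLOW(E) = {bool, do}.
FOLLOW(F): in S->F do, F is followed by do with FIRST {do}; in E->F do C, F is followed by do C with FIRST {do}; in E->bool F F (occurrence 1), F is followed by F with FIRST {ε, bool, do}; in E->bool F F (occurrence 1), the suffix after F is nullable, so FOLLOW(F) ⊇ FOLLOW(E) = {bool, do}; in E->bool F F (occurrence 2), the suffix after F is empty, so FOLLOW(F) ⊇ FOLLOW(E) = {bool, do}; in E->F, the suffix after F is empty, so FOLLOW(F) ⊇ FOLLOW(E) = {bool, do}; in F->S F, the suffix after F is empty (adds nothing new). Thus FOLLOW(F) = {bool, do}.
FOLLOW(C): in E->F do C, the suffix after C is empty, so FOLLOW(C) ⊇ FOLLOW(E) = {bool, do}. Thus FOLLOW(C) = {bool, do}.
FOLLOW(G): in C->bool do G, the suffix after G is empty, so FOLLOW(G) ⊇ FOLLOW(C) = {bool, do}. Thus FOLLOW(G) = {bool, do}.
FOLLOW(S): in S->bool bool S S (occurrence 1), S is followed by S with FIRST {bool, do}; in S->bool bool S S (occurrence 2), the suffix after S is empty (adds nothing new); in G->S, the suffix after S is empty, so FOLLOW(S) ⊇ FOLLOW(G) = {bool, do}; in G->E S E bool, S is followed by E bool with FIRST {bool, do}; in F->S F, S is followed by F with FIRST {ε, bool, do}; in F->S F, the suffix after S is nullable, so FOLLOW(S) ⊇ FOLLOW(F) = {bool, do}; in F->S, the suffix after S is empty, so FOLLOW(S) ⊇ FOLLOW(F) = {bool, do}. Thus FOLLOW(S) = {$, bool, do}.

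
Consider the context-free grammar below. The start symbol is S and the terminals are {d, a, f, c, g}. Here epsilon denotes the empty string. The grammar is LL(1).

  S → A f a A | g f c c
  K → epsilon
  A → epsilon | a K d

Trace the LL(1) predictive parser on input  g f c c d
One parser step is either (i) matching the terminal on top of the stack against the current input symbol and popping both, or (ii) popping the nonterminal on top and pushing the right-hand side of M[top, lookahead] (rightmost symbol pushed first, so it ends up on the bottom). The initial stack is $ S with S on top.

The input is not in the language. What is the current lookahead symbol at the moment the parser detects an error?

     Stack      Input        Action
  1  $ S        g f c c d $  expand S → g f c c
  2  $ c c f g  g f c c d $  match g
  3  $ c c f    f c c d $    match f
  4  $ c c      c c d $      match c
  5  $ c        c d $        match c
  6  $          d $          error: stack empty but input remains

d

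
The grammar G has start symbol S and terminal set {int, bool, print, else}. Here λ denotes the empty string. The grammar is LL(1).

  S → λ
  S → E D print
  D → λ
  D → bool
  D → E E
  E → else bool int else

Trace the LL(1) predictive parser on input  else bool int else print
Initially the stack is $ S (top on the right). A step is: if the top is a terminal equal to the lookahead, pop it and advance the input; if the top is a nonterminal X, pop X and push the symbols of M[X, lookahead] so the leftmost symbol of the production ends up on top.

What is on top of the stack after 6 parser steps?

D

     Stack                         Input                       Action
  1  $ S                           else bool int else print $  expand S → E D print
  2  $ print D E                   else bool int else print $  expand E → else bool int else
  3  $ print D else int bool else  else bool int else print $  match else
  4  $ print D else int bool       bool int else print $       match bool
  5  $ print D else int            int else print $            match int
  6  $ print D else                else print $                match else
Stack after step 6: $ print D (top = D).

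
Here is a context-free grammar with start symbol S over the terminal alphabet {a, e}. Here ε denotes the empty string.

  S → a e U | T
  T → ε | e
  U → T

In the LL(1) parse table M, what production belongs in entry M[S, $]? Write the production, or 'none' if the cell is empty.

FIRST(T) = {ε, e}
FIRST(S) = {ε, a, e}  (via T)
FIRST(U) = {ε, e}  (via T)
FOLLOW(S) includes $ since S is the start symbol.
FOLLOW(S): S appears on no right-hand side. Thus FOLLOW(S) = {$}.
For S → a e U: FIRST(a e U) = {a}, so it goes in M[S, t] for t ∈ {a}.
For S → T: FIRST(T) = {ε, e}, so it goes in M[S, t] for t ∈ {e}; since ε ∈ FIRST, also for every t ∈ FOLLOW(S) = {$}.

S → T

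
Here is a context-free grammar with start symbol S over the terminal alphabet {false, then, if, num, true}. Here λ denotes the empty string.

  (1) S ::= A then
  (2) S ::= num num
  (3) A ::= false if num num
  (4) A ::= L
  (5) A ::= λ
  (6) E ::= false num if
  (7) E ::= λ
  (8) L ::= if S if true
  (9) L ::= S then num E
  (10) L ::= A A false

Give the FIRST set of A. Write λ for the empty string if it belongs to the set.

FIRST(E) = {λ, false}
FIRST(S) = {false, if, num, then}  (via A then)
FIRST(A) = {λ, false, if, num, then}  (via L)
FIRST(L) = {false, if, num, then}  (via S then num E, A A false)

{λ, false, if, num, then}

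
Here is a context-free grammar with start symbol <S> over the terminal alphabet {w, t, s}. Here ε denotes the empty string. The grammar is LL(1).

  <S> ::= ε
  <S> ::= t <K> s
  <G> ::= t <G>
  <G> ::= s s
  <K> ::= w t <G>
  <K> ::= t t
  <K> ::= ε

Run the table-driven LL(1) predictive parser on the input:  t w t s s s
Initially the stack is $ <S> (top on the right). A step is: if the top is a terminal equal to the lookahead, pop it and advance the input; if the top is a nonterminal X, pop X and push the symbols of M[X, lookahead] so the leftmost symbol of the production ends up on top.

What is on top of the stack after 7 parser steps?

s

step 1: stack=$ <S>  input=t w t s s s $  — expand <S> ::= t <K> s
step 2: stack=$ s <K> t  input=t w t s s s $  — match t
step 3: stack=$ s <K>  input=w t s s s $  — expand <K> ::= w t <G>
step 4: stack=$ s <G> t w  input=w t s s s $  — match w
step 5: stack=$ s <G> t  input=t s s s $  — match t
step 6: stack=$ s <G>  input=s s s $  — expand <G> ::= s s
step 7: stack=$ s s s  input=s s s $  — match s
Stack after step 7: $ s s (top = s).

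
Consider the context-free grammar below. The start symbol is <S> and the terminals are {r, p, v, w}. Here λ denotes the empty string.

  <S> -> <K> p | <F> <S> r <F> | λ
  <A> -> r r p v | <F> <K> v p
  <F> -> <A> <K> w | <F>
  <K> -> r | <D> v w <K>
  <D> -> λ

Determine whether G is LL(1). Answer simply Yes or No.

FIRST(<S>) = {λ, r, v}
FIRST(<A>) = {r}
FIRST(<F>) = {r}
FIRST(<K>) = {r, v}
FIRST(<D>) = {λ}
FOLLOW(<S>) = {$, r}
FOLLOW(<A>) = {r, v}
FOLLOW(<F>) = {$, r, v}
FOLLOW(<K>) = {p, v, w}
FOLLOW(<D>) = {v}
Cell M[<A>, r] receives both <A> -> r r p v and <A> -> <F> <K> v p — the grammar is not LL(1).

No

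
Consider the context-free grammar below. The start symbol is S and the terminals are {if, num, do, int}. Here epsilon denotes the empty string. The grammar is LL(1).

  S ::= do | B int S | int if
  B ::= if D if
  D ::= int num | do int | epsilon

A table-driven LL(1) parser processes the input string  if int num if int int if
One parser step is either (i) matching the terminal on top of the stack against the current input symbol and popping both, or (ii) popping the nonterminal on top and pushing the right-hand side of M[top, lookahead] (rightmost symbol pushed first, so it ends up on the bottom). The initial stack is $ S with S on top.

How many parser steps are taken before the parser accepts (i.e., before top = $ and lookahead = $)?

11

step 1: stack=$ S  input=if int num if int int if $  — expand S ::= B int S
step 2: stack=$ S int B  input=if int num if int int if $  — expand B ::= if D if
step 3: stack=$ S int if D if  input=if int num if int int if $  — match if
step 4: stack=$ S int if D  input=int num if int int if $  — expand D ::= int num
step 5: stack=$ S int if num int  input=int num if int int if $  — match int
step 6: stack=$ S int if num  input=num if int int if $  — match num
step 7: stack=$ S int if  input=if int int if $  — match if
step 8: stack=$ S int  input=int int if $  — match int
step 9: stack=$ S  input=int if $  — expand S ::= int if
step 10: stack=$ if int  input=int if $  — match int
step 11: stack=$ if  input=if $  — match if
Accept reached after 11 steps.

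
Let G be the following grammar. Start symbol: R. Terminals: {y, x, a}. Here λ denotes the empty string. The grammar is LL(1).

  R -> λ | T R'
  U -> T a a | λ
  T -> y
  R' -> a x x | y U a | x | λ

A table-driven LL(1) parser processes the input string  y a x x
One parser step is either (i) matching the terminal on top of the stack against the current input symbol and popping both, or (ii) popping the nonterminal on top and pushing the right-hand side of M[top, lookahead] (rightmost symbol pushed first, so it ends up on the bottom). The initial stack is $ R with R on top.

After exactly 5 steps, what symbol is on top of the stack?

x

     Stack    Input      Action
  1  $ R      y a x x $  expand R -> T R'
  2  $ R' T   y a x x $  expand T -> y
  3  $ R' y   y a x x $  match y
  4  $ R'     a x x $    expand R' -> a x x
  5  $ x x a  a x x $    match a
Stack after step 5: $ x x (top = x).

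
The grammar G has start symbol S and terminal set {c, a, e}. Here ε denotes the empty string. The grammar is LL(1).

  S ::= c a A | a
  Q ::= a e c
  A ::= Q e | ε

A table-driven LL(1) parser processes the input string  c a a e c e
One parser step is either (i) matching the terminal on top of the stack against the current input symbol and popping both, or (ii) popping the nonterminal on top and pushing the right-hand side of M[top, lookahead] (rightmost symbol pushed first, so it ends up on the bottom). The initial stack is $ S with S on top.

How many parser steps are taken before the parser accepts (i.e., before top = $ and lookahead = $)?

9

step 1: stack=$ S  input=c a a e c e $  — expand S ::= c a A
step 2: stack=$ A a c  input=c a a e c e $  — match c
step 3: stack=$ A a  input=a a e c e $  — match a
step 4: stack=$ A  input=a e c e $  — expand A ::= Q e
step 5: stack=$ e Q  input=a e c e $  — expand Q ::= a e c
step 6: stack=$ e c e a  input=a e c e $  — match a
step 7: stack=$ e c e  input=e c e $  — match e
step 8: stack=$ e c  input=c e $  — match c
step 9: stack=$ e  input=e $  — match e
Accept reached after 9 steps.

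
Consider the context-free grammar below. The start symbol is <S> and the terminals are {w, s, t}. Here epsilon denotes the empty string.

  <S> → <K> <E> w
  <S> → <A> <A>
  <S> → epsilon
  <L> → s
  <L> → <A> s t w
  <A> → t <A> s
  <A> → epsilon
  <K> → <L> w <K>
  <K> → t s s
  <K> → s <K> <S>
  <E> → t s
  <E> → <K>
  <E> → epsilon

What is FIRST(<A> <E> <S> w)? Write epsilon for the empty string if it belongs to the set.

{s, t, w}

FIRST(<A>): from <A>→t <A> s we get {t}; from <A>→epsilon we get {epsilon}. So FIRST(<A>) = {epsilon, t}.
FIRST(<L>): from <L>→s we get {s}; from <L>→<A> s t w we get {s, t}. So FIRST(<L>) = {s, t}.
FIRST(<K>): from <K>→<L> w <K> we get {s, t}; from <K>→t s s we get {t}; from <K>→s <K> <S> we get {s}. So FIRST(<K>) = {s, t}.
FIRST(<S>): from <S>→<K> <E> w we get {s, t}; from <S>→<A> <A> we get {epsilon, t}; from <S>→epsilon we get {epsilon}. So FIRST(<S>) = {epsilon, s, t}.
FIRST(<E>): from <E>→t s we get {t}; from <E>→<K> we get {s, t}; from <E>→epsilon we get {epsilon}. So FIRST(<E>) = {epsilon, s, t}.
FIRST(<A> <E> <S> w): take FIRST of each symbol in turn, carrying on past any symbol whose FIRST contains epsilon; result {s, t, w}.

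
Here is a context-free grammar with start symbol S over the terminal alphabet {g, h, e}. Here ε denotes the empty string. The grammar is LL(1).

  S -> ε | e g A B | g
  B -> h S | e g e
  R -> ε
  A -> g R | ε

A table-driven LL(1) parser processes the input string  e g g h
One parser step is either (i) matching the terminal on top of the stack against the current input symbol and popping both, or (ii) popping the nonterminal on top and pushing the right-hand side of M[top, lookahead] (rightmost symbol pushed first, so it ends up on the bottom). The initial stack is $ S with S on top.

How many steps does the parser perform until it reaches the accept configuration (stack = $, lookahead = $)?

step 1: stack=$ S  input=e g g h $  — expand S -> e g A B
step 2: stack=$ B A g e  input=e g g h $  — match e
step 3: stack=$ B A g  input=g g h $  — match g
step 4: stack=$ B A  input=g h $  — expand A -> g R
step 5: stack=$ B R g  input=g h $  — match g
step 6: stack=$ B R  input=h $  — expand R -> ε
step 7: stack=$ B  input=h $  — expand B -> h S
step 8: stack=$ S h  input=h $  — match h
step 9: stack=$ S  input=$  — expand S -> ε
Accept reached after 9 steps.

9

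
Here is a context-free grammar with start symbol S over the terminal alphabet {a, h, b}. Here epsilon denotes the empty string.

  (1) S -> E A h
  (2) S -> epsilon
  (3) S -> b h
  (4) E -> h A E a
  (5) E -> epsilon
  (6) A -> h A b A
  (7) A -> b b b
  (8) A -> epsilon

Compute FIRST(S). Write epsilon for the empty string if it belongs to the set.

FIRST(E) = {epsilon, h}
FIRST(A) = {epsilon, b, h}
FIRST(S) = {epsilon, b, h}  (via E A h)

{epsilon, b, h}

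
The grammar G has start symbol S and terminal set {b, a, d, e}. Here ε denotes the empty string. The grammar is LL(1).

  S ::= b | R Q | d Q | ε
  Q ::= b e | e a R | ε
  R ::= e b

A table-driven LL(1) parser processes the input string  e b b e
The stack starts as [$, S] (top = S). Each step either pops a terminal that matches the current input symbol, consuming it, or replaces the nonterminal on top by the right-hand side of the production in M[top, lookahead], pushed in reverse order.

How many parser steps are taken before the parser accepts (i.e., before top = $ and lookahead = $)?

step 1: stack=$ S  input=e b b e $  — expand S ::= R Q
step 2: stack=$ Q R  input=e b b e $  — expand R ::= e b
step 3: stack=$ Q b e  input=e b b e $  — match e
step 4: stack=$ Q b  input=b b e $  — match b
step 5: stack=$ Q  input=b e $  — expand Q ::= b e
step 6: stack=$ e b  input=b e $  — match b
step 7: stack=$ e  input=e $  — match e
Accept reached after 7 steps.

7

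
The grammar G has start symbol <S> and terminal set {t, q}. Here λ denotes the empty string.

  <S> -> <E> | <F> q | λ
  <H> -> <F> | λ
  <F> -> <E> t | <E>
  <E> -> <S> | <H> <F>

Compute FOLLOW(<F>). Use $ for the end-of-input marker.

{$, q, t}

FIRST(<S>): from <S>-><E> we get {λ, q, t}; from <S>-><F> q we get {q, t}; from <S>->λ we get {λ}. So FIRST(<S>) = {λ, q, t}.
FIRST(<H>): from <H>-><F> we get {λ, q, t}; from <H>->λ we get {λ}. So FIRST(<H>) = {λ, q, t}.
FIRST(<F>): from <F>-><E> t we get {q, t}; from <F>-><E> we get {λ, q, t}. So FIRST(<F>) = {λ, q, t}.
FIRST(<E>): from <E>-><S> we get {λ, q, t}; from <E>-><H> <F> we get {λ, q, t}. So FIRST(<E>) = {λ, q, t}.
FOLLOW(<S>) includes $ since <S> is the start symbol.
FOLLOW(<S>): in <E>-><S>, the suffix after <S> is empty, so FOLLOW(<S>) ⊇ FOLLOW(<E>) = {$, q, t}. Thus FOLLOW(<S>) = {$, q, t}.
FOLLOW(<H>): in <E>-><H> <F>, <H> is followed by <F> with FIRST {λ, q, t}; in <E>-><H> <F>, the suffix after <H> is nullable, so FOLLOW(<H>) ⊇ FOLLOW(<E>) = {$, q, t}. Thus FOLLOW(<H>) = {$, q, t}.
FOLLOW(<F>): in <S>-><F> q, <F> is followed by q with FIRST {q}; in <H>-><F>, the suffix after <F> is empty, so FOLLOW(<F>) ⊇ FOLLOW(<H>) = {$, q, t}; in <E>-><H> <F>, the suffix after <F> is empty, so FOLLOW(<F>) ⊇ FOLLOW(<E>) = {$, q, t}. Thus FOLLOW(<F>) = {$, q, t}.
FOLLOW(<E>): in <S>-><E>, the suffix after <E> is empty, so FOLLOW(<E>) ⊇ FOLLOW(<S>) = {$, q, t}; in <F>-><E> t, <E> is followed by t with FIRST {t}; in <F>-><E>, the suffix after <E> is empty, so FOLLOW(<E>) ⊇ FOLLOW(<F>) = {$, q, t}. Thus FOLLOW(<E>) = {$, q, t}.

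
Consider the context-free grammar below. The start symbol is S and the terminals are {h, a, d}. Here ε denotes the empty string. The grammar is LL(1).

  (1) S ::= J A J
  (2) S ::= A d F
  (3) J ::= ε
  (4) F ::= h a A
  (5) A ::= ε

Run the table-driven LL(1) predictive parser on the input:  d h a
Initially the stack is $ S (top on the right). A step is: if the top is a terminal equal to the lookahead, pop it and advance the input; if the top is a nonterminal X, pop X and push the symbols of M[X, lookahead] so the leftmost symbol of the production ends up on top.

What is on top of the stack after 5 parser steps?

     Stack    Input    Action
  1  $ S      d h a $  expand S ::= A d F
  2  $ F d A  d h a $  expand A ::= ε
  3  $ F d    d h a $  match d
  4  $ F      h a $    expand F ::= h a A
  5  $ A a h  h a $    match h
Stack after step 5: $ A a (top = a).

a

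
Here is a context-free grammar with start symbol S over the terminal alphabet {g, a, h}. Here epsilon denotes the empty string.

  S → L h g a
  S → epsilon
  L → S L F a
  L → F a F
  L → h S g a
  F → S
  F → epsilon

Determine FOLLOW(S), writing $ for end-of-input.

{$, a, g, h}

FIRST(S): from S→L h g a we get {a, h}; from S→epsilon we get {epsilon}. So FIRST(S) = {epsilon, a, h}.
FIRST(F): from F→S we get {epsilon, a, h}; from F→epsilon we get {epsilon}. So FIRST(F) = {epsilon, a, h}.
FIRST(L): from L→S L F a we get {a, h}; from L→F a F we get {a, h}; from L→h S g a we get {h}. So FIRST(L) = {a, h}.
FOLLOW(S) includes $ since S is the start symbol.
FOLLOW(L): in S→L h g a, L is followed by h g a with FIRST {h}; in L→S L F a, L is followed by F a with FIRST {a, h}. Thus FOLLOW(L) = {a, h}.
FOLLOW(F): in L→S L F a, F is followed by a with FIRST {a}; in L→F a F (occurrence 1), F is followed by a F with FIRST {a}; in L→F a F (occurrence 2), the suffix after F is empty, so FOLLOW(F) ⊇ FOLLOW(L) = {a, h}. Thus FOLLOW(F) = {a, h}.
FOLLOW(S): in L→S L F a, S is followed by L F a with FIRST {a, h}; in L→h S g a, S is followed by g a with FIRST {g}; in F→S, the suffix after S is empty, so FOLLOW(S) ⊇ FOLLOW(F) = {a, h}. Thus FOLLOW(S) = {$, a, g, h}.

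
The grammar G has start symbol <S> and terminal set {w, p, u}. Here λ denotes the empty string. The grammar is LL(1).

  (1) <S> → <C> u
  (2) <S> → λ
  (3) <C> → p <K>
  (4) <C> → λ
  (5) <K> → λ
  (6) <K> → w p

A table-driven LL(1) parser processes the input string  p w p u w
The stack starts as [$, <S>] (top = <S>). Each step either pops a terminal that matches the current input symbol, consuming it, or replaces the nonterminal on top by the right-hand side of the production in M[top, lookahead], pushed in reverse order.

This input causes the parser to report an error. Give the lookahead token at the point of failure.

step 1: stack=$ <S>  input=p w p u w $  — expand <S> → <C> u
step 2: stack=$ u <C>  input=p w p u w $  — expand <C> → p <K>
step 3: stack=$ u <K> p  input=p w p u w $  — match p
step 4: stack=$ u <K>  input=w p u w $  — expand <K> → w p
step 5: stack=$ u p w  input=w p u w $  — match w
step 6: stack=$ u p  input=p u w $  — match p
step 7: stack=$ u  input=u w $  — match u
step 8: stack=$  input=w $  — error: stack empty but input remains

w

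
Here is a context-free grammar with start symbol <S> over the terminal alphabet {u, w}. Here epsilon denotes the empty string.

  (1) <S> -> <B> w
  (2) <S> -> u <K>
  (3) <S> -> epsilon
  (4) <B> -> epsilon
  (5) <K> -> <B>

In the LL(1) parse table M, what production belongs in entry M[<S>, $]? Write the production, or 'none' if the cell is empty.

<S> -> epsilon

FIRST(<B>) = {epsilon}
FIRST(<S>) = {epsilon, u, w}  (via <B> w)
FIRST(<K>) = {epsilon}  (via <B>)
FOLLOW(<S>) includes $ since <S> is the start symbol.
FOLLOW(<S>): <S> appears on no right-hand side. Thus FOLLOW(<S>) = {$}.
For <S> -> <B> w: FIRST(<B> w) = {w}, so it goes in M[<S>, t] for t ∈ {w}.
For <S> -> u <K>: FIRST(u <K>) = {u}, so it goes in M[<S>, t] for t ∈ {u}.
For <S> -> epsilon: FIRST(epsilon) = {epsilon}, so it goes in M[<S>, t] for t ∈ {}; since epsilon ∈ FIRST, also for every t ∈ FOLLOW(<S>) = {$}.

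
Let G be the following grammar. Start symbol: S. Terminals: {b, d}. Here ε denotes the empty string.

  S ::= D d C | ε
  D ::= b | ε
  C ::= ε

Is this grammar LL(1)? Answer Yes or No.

FIRST(S) = {ε, b, d}
FIRST(D) = {ε, b}
FIRST(C) = {ε}
FOLLOW(S) = {$}
FOLLOW(D) = {d}
FOLLOW(C) = {$}
Each cell of M receives at most one production.

Yes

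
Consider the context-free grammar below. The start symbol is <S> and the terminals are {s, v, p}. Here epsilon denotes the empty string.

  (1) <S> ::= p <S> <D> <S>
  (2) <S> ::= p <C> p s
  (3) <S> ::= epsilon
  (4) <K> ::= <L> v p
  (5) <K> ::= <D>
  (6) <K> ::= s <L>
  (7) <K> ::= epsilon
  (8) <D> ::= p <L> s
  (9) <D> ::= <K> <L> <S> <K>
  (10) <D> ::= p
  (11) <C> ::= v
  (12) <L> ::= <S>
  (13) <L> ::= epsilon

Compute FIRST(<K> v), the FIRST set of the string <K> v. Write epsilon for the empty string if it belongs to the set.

FIRST(<S>): from <S>::=p <S> <D> <S> we get {p}; from <S>::=p <C> p s we get {p}; from <S>::=epsilon we get {epsilon}. So FIRST(<S>) = {epsilon, p}.
FIRST(<C>): from <C>::=v we get {v}. So FIRST(<C>) = {v}.
FIRST(<L>): from <L>::=<S> we get {epsilon, p}; from <L>::=epsilon we get {epsilon}. So FIRST(<L>) = {epsilon, p}.
FIRST(<K>): from <K>::=<L> v p we get {p, v}; from <K>::=<D> we get {epsilon, p, s, v}; from <K>::=s <L> we get {s}; from <K>::=epsilon we get {epsilon}. So FIRST(<K>) = {epsilon, p, s, v}.
FIRST(<D>): from <D>::=p <L> s we get {p}; from <D>::=<K> <L> <S> <K> we get {epsilon, p, s, v}; from <D>::=p we get {p}. So FIRST(<D>) = {epsilon, p, s, v}.
FIRST(<K> v): take FIRST of each symbol in turn, carrying on past any symbol whose FIRST contains epsilon; result {p, s, v}.

{p, s, v}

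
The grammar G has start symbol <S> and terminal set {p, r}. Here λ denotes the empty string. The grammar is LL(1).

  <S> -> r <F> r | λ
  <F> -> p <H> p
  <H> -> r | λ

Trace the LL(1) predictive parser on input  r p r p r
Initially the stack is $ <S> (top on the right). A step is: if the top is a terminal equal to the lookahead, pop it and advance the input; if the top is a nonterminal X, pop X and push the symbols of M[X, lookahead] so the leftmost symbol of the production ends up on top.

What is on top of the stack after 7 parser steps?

     Stack        Input        Action
  1  $ <S>        r p r p r $  expand <S> -> r <F> r
  2  $ r <F> r    r p r p r $  match r
  3  $ r <F>      p r p r $    expand <F> -> p <H> p
  4  $ r p <H> p  p r p r $    match p
  5  $ r p <H>    r p r $      expand <H> -> r
  6  $ r p r      r p r $      match r
  7  $ r p        p r $        match p
Stack after step 7: $ r (top = r).

r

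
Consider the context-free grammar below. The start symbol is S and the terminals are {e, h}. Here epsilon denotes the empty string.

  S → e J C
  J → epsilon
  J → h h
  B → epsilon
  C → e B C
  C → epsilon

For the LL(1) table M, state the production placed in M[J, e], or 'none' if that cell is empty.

FIRST(S): from S→e J C we get {e}. So FIRST(S) = {e}.
FIRST(J): from J→epsilon we get {epsilon}; from J→h h we get {h}. So FIRST(J) = {epsilon, h}.
FIRST(B): from B→epsilon we get {epsilon}. So FIRST(B) = {epsilon}.
FIRST(C): from C→e B C we get {e}; from C→epsilon we get {epsilon}. So FIRST(C) = {epsilon, e}.
FOLLOW(S) includes $ since S is the start symbol.
FOLLOW(S): S appears on no right-hand side. Thus FOLLOW(S) = {$}.
FOLLOW(J): in S→e J C, J is followed by C with FIRST {epsilon, e}; in S→e J C, the suffix after J is nullable, so FOLLOW(J) ⊇ FOLLOW(S) = {$}. Thus FOLLOW(J) = {$, e}.
For J → epsilon: FIRST(epsilon) = {epsilon}, so it goes in M[J, t] for t ∈ {}; since epsilon ∈ FIRST, also for every t ∈ FOLLOW(J) = {$, e}.
For J → h h: FIRST(h h) = {h}, so it goes in M[J, t] for t ∈ {h}.

J → epsilon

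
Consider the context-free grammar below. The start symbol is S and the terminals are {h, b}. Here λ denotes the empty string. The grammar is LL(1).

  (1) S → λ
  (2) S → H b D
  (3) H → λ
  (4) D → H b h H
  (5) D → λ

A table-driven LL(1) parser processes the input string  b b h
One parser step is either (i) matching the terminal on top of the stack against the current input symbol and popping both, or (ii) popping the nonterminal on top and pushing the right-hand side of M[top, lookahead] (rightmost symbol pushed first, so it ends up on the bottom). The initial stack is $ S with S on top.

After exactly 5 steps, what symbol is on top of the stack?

b

     Stack      Input    Action
  1  $ S        b b h $  expand S → H b D
  2  $ D b H    b b h $  expand H → λ
  3  $ D b      b b h $  match b
  4  $ D        b h $    expand D → H b h H
  5  $ H h b H  b h $    expand H → λ
Stack after step 5: $ H h b (top = b).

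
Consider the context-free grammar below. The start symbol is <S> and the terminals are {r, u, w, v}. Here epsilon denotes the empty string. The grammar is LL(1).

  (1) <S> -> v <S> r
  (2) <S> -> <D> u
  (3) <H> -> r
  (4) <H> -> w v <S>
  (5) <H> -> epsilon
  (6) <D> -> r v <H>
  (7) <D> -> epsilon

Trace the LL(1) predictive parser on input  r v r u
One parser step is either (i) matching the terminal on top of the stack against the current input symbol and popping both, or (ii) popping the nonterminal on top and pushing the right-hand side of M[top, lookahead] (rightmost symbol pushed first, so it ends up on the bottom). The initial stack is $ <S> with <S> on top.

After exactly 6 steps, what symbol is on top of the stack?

     Stack        Input      Action
  1  $ <S>        r v r u $  expand <S> -> <D> u
  2  $ u <D>      r v r u $  expand <D> -> r v <H>
  3  $ u <H> v r  r v r u $  match r
  4  $ u <H> v    v r u $    match v
  5  $ u <H>      r u $      expand <H> -> r
  6  $ u r        r u $      match r
Stack after step 6: $ u (top = u).

u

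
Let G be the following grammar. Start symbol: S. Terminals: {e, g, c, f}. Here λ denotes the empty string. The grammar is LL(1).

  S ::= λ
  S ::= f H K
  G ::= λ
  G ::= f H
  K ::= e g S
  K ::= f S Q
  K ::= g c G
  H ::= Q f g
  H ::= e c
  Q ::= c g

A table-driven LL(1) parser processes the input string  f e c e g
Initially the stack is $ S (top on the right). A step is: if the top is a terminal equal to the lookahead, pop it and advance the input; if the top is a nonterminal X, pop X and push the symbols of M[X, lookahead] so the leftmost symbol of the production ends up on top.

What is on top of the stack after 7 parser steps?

g

     Stack    Input        Action
  1  $ S      f e c e g $  expand S ::= f H K
  2  $ K H f  f e c e g $  match f
  3  $ K H    e c e g $    expand H ::= e c
  4  $ K c e  e c e g $    match e
  5  $ K c    c e g $      match c
  6  $ K      e g $        expand K ::= e g S
  7  $ S g e  e g $        match e
Stack after step 7: $ S g (top = g).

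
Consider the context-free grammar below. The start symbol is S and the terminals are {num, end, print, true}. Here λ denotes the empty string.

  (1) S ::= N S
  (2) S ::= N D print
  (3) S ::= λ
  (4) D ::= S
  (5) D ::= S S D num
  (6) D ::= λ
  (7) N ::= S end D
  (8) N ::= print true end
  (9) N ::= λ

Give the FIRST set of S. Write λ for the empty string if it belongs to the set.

FIRST(S) = {λ, end, num, print}  (via N S, N D print)
FIRST(D) = {λ, end, num, print}  (via S, S S D num)
FIRST(N) = {λ, end, num, print}  (via S end D)

{λ, end, num, print}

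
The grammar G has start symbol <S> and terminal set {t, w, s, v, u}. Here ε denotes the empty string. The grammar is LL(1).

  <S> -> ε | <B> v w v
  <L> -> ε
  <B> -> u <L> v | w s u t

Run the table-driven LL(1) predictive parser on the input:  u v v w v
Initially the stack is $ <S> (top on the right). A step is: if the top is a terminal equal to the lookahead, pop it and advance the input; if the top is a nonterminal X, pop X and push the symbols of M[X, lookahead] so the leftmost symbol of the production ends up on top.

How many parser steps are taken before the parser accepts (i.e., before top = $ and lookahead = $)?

step 1: stack=$ <S>  input=u v v w v $  — expand <S> -> <B> v w v
step 2: stack=$ v w v <B>  input=u v v w v $  — expand <B> -> u <L> v
step 3: stack=$ v w v v <L> u  input=u v v w v $  — match u
step 4: stack=$ v w v v <L>  input=v v w v $  — expand <L> -> ε
step 5: stack=$ v w v v  input=v v w v $  — match v
step 6: stack=$ v w v  input=v w v $  — match v
step 7: stack=$ v w  input=w v $  — match w
step 8: stack=$ v  input=v $  — match v
Accept reached after 8 steps.

8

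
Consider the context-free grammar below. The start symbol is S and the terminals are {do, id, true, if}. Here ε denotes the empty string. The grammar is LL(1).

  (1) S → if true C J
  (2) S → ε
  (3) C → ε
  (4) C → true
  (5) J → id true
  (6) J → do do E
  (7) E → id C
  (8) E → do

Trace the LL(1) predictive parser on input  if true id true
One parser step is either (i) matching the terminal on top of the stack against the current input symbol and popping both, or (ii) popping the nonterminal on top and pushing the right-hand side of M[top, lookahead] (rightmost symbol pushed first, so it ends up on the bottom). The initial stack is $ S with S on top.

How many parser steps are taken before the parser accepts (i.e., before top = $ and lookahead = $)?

     Stack          Input              Action
  1  $ S            if true id true $  expand S → if true C J
  2  $ J C true if  if true id true $  match if
  3  $ J C true     true id true $     match true
  4  $ J C          id true $          expand C → ε
  5  $ J            id true $          expand J → id true
  6  $ true id      id true $          match id
  7  $ true         true $             match true
Accept reached after 7 steps.

7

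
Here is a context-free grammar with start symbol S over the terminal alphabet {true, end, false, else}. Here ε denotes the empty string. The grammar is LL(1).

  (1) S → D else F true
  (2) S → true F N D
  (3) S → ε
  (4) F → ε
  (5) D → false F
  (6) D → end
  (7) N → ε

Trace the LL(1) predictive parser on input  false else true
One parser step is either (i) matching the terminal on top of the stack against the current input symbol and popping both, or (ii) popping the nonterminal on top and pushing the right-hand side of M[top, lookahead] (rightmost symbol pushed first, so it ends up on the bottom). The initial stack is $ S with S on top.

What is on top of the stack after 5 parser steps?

F

     Stack                  Input              Action
  1  $ S                    false else true $  expand S → D else F true
  2  $ true F else D        false else true $  expand D → false F
  3  $ true F else F false  false else true $  match false
  4  $ true F else F        else true $        expand F → ε
  5  $ true F else          else true $        match else
Stack after step 5: $ true F (top = F).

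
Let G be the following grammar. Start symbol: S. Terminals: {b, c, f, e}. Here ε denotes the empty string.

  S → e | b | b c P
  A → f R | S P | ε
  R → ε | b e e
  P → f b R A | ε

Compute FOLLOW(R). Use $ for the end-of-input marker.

{$, b, e, f}

FIRST(S) = {b, e}
FIRST(R) = {ε, b}
FIRST(P) = {ε, f}
FIRST(A) = {ε, b, e, f}  (via S P)
FOLLOW(S) includes $ since S is the start symbol.
FOLLOW(S): in A→S P, S is followed by P with FIRST {ε, f}; in A→S P, the suffix after S is nullable, so FOLLOW(S) ⊇ FOLLOW(A) = {$, f}. Thus FOLLOW(S) = {$, f}.
FOLLOW(A): in P→f b R A, the suffix after A is empty, so FOLLOW(A) ⊇ FOLLOW(P) = {$, f}. Thus FOLLOW(A) = {$, f}.
FOLLOW(P): in S→b c P, the suffix after P is empty, so FOLLOW(P) ⊇ FOLLOW(S) = {$, f}; in A→S P, the suffix after P is empty, so FOLLOW(P) ⊇ FOLLOW(A) = {$, f}. Thus FOLLOW(P) = {$, f}.
FOLLOW(R): in A→f R, the suffix after R is empty, so FOLLOW(R) ⊇ FOLLOW(A) = {$, f}; in P→f b R A, R is followed by A with FIRST {ε, b, e, f}; in P→f b R A, the suffix after R is nullable, so FOLLOW(R) ⊇ FOLLOW(P) = {$, f}. Thus FOLLOW(R) = {$, b, e, f}.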